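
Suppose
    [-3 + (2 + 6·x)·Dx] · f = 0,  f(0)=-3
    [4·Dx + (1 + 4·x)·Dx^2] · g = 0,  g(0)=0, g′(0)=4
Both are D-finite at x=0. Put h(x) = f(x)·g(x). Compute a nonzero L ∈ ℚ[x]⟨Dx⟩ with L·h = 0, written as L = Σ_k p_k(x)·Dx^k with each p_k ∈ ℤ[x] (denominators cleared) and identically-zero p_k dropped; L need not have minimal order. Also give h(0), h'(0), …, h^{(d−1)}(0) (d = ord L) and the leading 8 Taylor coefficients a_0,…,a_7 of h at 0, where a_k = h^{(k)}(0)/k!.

L = (3 + 36·x) + (4 + 12·x)·Dx + (4 + 40·x + 132·x^2 + 144·x^3)·Dx^2  (order 2).
h: a_k = 0, -12, 6, -29/2, 195/4, -28149/160, 206953/320, -21442563/8960, …
ICs: h(0) = 0, h′(0) = -12.

f: a_k = -3, -9/2, 27/8, -81/16, 1215/128, -5103/256, 45927/1024, -216513/2048, …
g: a_k = 0, 4, -8, 64/3, -64, 1024/5, -2048/3, 16384/7, …
f·g: L₀ = L_f ⊗_s L_g, ord ≤ 1·2.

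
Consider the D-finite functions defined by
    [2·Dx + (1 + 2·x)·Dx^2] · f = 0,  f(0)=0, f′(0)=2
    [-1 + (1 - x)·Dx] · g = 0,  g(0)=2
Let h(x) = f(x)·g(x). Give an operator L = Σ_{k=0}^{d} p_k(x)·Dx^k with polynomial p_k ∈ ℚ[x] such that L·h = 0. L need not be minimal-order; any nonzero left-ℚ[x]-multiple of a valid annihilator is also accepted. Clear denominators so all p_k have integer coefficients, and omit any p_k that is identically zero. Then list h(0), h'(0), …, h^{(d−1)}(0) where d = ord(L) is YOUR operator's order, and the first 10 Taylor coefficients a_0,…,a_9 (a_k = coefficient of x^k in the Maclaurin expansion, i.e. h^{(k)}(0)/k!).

L = 2 + 6·x·Dx + (-1 - x + 2·x^2)·Dx^2  (order 2).
h: a_k = 0, 4, 0, 16/3, -8/3, 152/15, -56/5, 888/35, -1352/35, 23672/315, …
ICs: h(0) = 0, h′(0) = 4.

f: a_k = 0, 2, -2, 8/3, -4, 32/5, -32/3, 128/7, -32, 512/9, …
g: a_k = 2, 2, 2, 2, 2, 2, 2, 2, 2, 2, …
Product ⇒ symmetric product L₀, ord ≤ 2.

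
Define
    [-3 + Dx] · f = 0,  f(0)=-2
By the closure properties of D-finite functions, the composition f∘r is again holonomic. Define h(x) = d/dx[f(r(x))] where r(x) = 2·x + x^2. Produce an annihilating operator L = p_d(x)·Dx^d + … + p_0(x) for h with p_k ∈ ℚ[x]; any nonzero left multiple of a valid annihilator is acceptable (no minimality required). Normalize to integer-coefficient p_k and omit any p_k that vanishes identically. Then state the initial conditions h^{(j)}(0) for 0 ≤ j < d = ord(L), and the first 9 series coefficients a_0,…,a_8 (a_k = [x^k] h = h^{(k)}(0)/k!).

L = (7 + 12·x + 6·x^2) + (-1 - x)·Dx  (order 1).
h: a_k = -12, -84, -324, -900, -1998, -18738/5, -30726/5, -315522/35, -24057/2, …
ICs: h(0) = -12.

f: a_k = -2, -6, -9, -9, -27/4, -81/20, -81/40, -243/280, -729/2240, …
L₀ from L_f via x↦r, Dx↦r'^{-1}Dx.
Differentiate: ansatz ord ≤ ord L₀ ⇒ L.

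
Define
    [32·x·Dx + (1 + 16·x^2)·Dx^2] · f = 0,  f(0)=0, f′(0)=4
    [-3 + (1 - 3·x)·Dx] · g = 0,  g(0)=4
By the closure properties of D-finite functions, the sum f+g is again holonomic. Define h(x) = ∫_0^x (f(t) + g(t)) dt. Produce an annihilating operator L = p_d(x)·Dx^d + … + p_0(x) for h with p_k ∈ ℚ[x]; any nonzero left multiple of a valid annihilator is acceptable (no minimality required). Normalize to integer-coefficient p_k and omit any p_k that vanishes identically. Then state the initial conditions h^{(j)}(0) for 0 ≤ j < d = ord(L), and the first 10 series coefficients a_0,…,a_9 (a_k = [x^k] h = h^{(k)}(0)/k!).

f: a_k = 0, 4, 0, -64/3, 0, 1024/5, 0, -16384/7, 0, 262144/9, …
g: a_k = 4, 12, 36, 108, 324, 972, 2916, 8748, 26244, 78732, …
Weyl lclm of L_f,L_g ⇒ L₀ (ord ≤ 3).
Integrate: L := L₀·Dx.
L = (96 - 1152·x - 4608·x^2)·Dx^2 + (-43 + 96·x - 240·x^2 - 4608·x^3)·Dx^3 + (3 + 7·x + 112·x^3 - 768·x^4)·Dx^4  (order 4).
h: a_k = 0, 4, 8, 12, 65/3, 324/5, 2942/15, 2916/7, 11213/14, 2916, …
ICs: h(0) = 0, h′(0) = 4, h′′(0) = 16, h′′′(0) = 72.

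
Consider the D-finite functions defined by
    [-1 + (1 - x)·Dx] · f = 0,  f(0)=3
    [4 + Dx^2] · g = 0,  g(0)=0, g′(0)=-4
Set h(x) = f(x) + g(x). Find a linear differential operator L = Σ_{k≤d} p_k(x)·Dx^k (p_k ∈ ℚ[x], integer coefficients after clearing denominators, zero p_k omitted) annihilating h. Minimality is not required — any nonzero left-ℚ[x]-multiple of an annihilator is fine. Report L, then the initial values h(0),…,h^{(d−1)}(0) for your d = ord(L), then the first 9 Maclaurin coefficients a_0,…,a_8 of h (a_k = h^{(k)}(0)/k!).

L = (20 - 16·x + 8·x^2) + (-12 + 28·x - 24·x^2 + 8·x^3)·Dx + (5 - 4·x + 2·x^2)·Dx^2 + (-3 + 7·x - 6·x^2 + 2·x^3)·Dx^3  (order 3).
h: a_k = 3, -1, 3, 17/3, 3, 37/15, 3, 961/315, 3, …
ICs: h(0) = 3, h′(0) = -1, h′′(0) = 6.

f: a_k = 3, 3, 3, 3, 3, 3, 3, 3, 3, …
g: a_k = 0, -4, 0, 8/3, 0, -8/15, 0, 16/315, 0, …
Sum ⇒ L₀ = lclm(L_f,L_g) in ℚ(x)⟨Dx⟩.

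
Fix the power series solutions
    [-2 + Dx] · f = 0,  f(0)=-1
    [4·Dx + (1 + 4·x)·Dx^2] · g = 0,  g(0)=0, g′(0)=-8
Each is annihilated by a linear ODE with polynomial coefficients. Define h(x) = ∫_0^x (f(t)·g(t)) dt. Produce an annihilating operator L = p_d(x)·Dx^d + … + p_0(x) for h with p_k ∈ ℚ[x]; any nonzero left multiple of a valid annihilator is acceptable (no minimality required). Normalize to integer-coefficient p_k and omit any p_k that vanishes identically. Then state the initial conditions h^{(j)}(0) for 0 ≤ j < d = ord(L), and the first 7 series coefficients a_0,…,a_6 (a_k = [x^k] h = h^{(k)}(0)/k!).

f: a_k = -1, -2, -2, -4/3, -2/3, -4/15, -4/45, …
g: a_k = 0, -8, 16, -128/3, 128, -2048/5, 4096/3, …
f·g: L₀ = L_f ⊗_s L_g, ord ≤ 1·2.
∫: right-multiply L₀ by Dx.
L = (-4 + 16·x)·Dx - 16·x·Dx^2 + (1 + 4·x)·Dx^3  (order 3).
h: a_k = 0, 0, 4, 0, 20/3, -64/5, 1672/45, …
ICs: h(0) = 0, h′(0) = 0, h′′(0) = 8.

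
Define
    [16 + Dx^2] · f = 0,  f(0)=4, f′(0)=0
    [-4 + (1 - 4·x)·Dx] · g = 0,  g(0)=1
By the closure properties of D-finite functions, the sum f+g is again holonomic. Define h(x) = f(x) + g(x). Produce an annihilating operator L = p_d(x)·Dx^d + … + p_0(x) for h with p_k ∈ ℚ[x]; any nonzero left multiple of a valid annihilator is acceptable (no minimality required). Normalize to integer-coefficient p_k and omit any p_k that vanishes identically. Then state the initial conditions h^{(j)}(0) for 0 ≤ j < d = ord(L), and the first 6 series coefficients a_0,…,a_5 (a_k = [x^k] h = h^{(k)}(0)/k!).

f: a_k = 4, 0, -32, 0, 128/3, 0, …
g: a_k = 1, 4, 16, 64, 256, 1024, …
L₀ := lclm(L_f,L_g); ord L₀ ≤ 2+1.
L = (-448 + 512·x - 1024·x^2) + (48 - 320·x + 768·x^2 - 1024·x^3)·Dx + (-28 + 32·x - 64·x^2)·Dx^2 + (3 - 20·x + 48·x^2 - 64·x^3)·Dx^3  (order 3).
h: a_k = 5, 4, -16, 64, 896/3, 1024, …
ICs: h(0) = 5, h′(0) = 4, h′′(0) = -32.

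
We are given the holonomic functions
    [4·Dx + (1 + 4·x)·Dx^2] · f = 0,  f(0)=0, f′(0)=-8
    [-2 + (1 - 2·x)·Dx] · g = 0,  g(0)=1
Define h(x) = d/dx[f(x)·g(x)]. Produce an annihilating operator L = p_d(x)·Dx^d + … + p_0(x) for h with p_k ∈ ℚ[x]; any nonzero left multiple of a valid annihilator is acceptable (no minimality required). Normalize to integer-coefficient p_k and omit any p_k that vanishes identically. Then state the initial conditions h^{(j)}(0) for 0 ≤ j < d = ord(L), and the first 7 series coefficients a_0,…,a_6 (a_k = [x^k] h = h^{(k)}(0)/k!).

f: a_k = 0, -8, 16, -128/3, 128, -2048/5, 4096/3, …
g: a_k = 1, 2, 4, 8, 16, 32, 64, …
L₀ := L_f ⊗_s L_g (sym. prod.), ord ≤ 2.
h₀' ⇒ L via d/dx closure of L₀.
L = 32 + (-2 + 40·x)·Dx + (-1 - 2·x + 8·x^2)·Dx^2  (order 2).
h: a_k = -8, 0, -128, 512/3, -4864/3, 21504/5, -113664/5, …
ICs: h(0) = -8, h′(0) = 0.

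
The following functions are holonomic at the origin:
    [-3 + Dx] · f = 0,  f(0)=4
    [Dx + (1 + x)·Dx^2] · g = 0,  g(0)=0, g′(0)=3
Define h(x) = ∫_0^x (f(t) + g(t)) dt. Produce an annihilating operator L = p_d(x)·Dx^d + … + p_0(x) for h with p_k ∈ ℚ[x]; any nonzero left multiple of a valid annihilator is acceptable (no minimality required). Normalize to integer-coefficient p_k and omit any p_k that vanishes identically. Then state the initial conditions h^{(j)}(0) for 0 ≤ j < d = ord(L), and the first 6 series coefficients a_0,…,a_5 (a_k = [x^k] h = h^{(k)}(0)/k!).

L = (-15 - 9·x)·Dx^2 + (-7 - 18·x - 9·x^2)·Dx^3 + (4 + 7·x + 3·x^2)·Dx^4  (order 4).
h: a_k = 0, 4, 15/2, 11/2, 19/4, 51/20, …
ICs: h(0) = 0, h′(0) = 4, h′′(0) = 15, h′′′(0) = 33.

f: a_k = 4, 12, 18, 18, 27/2, 81/10, …
g: a_k = 0, 3, -3/2, 1, -3/4, 3/5, …
h₀=f+g: left-lcm gives L₀, ord ≤ 3.
∫: right-multiply L₀ by Dx.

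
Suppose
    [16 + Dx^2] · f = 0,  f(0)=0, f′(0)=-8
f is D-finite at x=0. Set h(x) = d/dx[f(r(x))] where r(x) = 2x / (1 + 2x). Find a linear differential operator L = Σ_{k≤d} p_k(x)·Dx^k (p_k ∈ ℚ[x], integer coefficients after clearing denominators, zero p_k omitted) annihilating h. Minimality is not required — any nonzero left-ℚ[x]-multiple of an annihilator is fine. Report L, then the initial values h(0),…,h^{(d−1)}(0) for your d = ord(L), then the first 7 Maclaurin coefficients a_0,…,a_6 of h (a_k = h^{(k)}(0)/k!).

L = (88 + 96·x + 96·x^2) + (12 + 72·x + 144·x^2 + 96·x^3)·Dx + (1 + 8·x + 24·x^2 + 32·x^3 + 16·x^4)·Dx^2  (order 2).
h: a_k = -16, 64, 320, -3584, 49408/3, -46080, 2520064/45, …
ICs: h(0) = -16, h′(0) = 64.

f: a_k = 0, -8, 0, 64/3, 0, -256/15, 0, …
L₀ from L_f via x↦r, Dx↦r'^{-1}Dx.
h₀' ⇒ L via d/dx closure of L₀.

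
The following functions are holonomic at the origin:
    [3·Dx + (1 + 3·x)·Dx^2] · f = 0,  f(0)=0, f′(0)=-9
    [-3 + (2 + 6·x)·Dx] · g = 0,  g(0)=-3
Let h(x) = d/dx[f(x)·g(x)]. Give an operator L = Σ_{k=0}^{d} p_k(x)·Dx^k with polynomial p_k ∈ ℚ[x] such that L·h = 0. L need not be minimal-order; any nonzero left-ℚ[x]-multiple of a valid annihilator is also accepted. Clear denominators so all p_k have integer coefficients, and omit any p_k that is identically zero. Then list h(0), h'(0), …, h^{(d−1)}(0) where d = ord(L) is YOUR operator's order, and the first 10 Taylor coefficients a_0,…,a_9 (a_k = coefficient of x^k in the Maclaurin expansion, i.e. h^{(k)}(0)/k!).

L = 9 + (24 + 72·x)·Dx + (4 + 24·x + 36·x^2)·Dx^2  (order 2).
h: a_k = 27, 0, -243/8, 243/2, -51759/128, 203391/160, -19965123/5120, 52927587/4480, -8153544969/229376, 3053955231/28672, …
ICs: h(0) = 27, h′(0) = 0.

f: a_k = 0, -9, 27/2, -27, 243/4, -729/5, 729/2, -6561/7, 19683/8, -6561, …
g: a_k = -3, -9/2, 27/8, -81/16, 1215/128, -5103/256, 45927/1024, -216513/2048, 8444007/32768, -42220035/65536, …
h₀=f·g: eliminate ⇒ L₀, order ≤ 2·1.
h₀' ⇒ L via d/dx closure of L₀.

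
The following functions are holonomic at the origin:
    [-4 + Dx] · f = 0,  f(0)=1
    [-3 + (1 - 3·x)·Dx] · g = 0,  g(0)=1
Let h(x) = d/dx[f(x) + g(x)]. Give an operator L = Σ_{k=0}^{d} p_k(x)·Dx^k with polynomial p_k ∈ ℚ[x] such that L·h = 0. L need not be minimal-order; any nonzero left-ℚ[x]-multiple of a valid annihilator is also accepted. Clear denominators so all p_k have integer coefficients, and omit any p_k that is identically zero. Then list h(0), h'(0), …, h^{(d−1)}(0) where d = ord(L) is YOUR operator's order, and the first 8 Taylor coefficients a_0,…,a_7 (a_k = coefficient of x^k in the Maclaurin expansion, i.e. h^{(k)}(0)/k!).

L = (60 + 144·x) + (-19 - 48·x + 72·x^2)·Dx + (1 + 3·x - 18·x^2)·Dx^2  (order 2).
h: a_k = 7, 34, 113, 1100/3, 3773/3, 66122/15, 689929/45, 16537816/315, …
ICs: h(0) = 7, h′(0) = 34.

f: a_k = 1, 4, 8, 32/3, 32/3, 128/15, 256/45, 1024/315, …
g: a_k = 1, 3, 9, 27, 81, 243, 729, 2187, …
L₀ := lclm(L_f,L_g); ord L₀ ≤ 1+1.
Derive L from L₀ (diff closure).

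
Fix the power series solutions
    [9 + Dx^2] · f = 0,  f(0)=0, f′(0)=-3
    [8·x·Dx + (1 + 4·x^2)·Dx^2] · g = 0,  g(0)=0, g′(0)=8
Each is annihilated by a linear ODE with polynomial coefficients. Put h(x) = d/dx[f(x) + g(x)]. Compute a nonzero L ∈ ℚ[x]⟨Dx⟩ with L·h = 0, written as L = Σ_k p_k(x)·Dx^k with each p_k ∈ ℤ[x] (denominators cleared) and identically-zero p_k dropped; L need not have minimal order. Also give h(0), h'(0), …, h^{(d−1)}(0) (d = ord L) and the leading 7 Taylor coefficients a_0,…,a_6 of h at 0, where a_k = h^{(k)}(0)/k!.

L = (-2808·x + 19008·x^3 + 10368·x^5) + (9 + 1548·x^2 + 7344·x^4 + 5184·x^6)·Dx + (-312·x + 2112·x^3 + 1152·x^5)·Dx^2 + (1 + 172·x^2 + 816·x^4 + 576·x^6)·Dx^3  (order 3).
h: a_k = 5, 0, -37/2, 0, 943/8, 0, -40717/80, …
ICs: h(0) = 5, h′(0) = 0, h′′(0) = -37.

f: a_k = 0, -3, 0, 9/2, 0, -81/40, 0, …
g: a_k = 0, 8, 0, -32/3, 0, 128/5, 0, …
f+g: L₀ = lclm(L_f,L_g), ord ≤ 2+2.
h₀' ⇒ L via d/dx closure of L₀.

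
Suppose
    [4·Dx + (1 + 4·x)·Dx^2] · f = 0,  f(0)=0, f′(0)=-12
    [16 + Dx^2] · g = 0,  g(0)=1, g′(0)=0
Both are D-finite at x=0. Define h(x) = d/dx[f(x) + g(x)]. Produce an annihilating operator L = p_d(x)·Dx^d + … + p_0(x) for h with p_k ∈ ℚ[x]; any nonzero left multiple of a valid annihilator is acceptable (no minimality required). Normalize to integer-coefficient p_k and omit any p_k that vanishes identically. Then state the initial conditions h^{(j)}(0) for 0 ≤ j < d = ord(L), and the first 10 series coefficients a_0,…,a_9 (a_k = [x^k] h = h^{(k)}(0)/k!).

f: a_k = 0, -12, 24, -64, 192, -3072/5, 2048, -49152/7, 24576, -262144/3, …
g: a_k = 1, 0, -8, 0, 32/3, 0, -256/45, 0, 512/315, 0, …
L₀ := lclm(L_f,L_g); ord L₀ ≤ 2+2.
Derive L from L₀ (diff closure).
L = (448 + 512·x + 1024·x^2) + (48 + 320·x + 768·x^2 + 1024·x^3)·Dx + (28 + 32·x + 64·x^2)·Dx^2 + (3 + 20·x + 48·x^2 + 64·x^3)·Dx^3  (order 3).
h: a_k = -12, 32, -192, 2432/3, -3072, 183808/15, -49152, 61935616/315, -786432, 8918130688/2835, …
ICs: h(0) = -12, h′(0) = 32, h′′(0) = -384.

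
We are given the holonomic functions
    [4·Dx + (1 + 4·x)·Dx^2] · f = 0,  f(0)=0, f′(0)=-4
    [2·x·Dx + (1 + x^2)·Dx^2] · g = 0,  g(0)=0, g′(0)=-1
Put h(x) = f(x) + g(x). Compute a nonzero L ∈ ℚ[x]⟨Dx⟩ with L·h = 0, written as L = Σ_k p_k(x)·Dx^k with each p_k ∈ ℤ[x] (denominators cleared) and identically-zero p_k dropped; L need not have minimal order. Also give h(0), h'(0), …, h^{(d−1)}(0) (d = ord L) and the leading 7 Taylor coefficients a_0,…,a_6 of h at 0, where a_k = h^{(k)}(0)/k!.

f: a_k = 0, -4, 8, -64/3, 64, -1024/5, 2048/3, …
g: a_k = 0, -1, 0, 1/3, 0, -1/5, 0, …
h₀=f+g: left-lcm gives L₀, ord ≤ 4.
L = (-4 - 48·x + 12·x^2 + 16·x^3)·Dx + (-17 - 8·x - 45·x^2 + 24·x^3 + 32·x^4)·Dx^2 + (-2 - 7·x + 4·x^2 + x^3 + 6·x^4 + 8·x^5)·Dx^3  (order 3).
h: a_k = 0, -5, 8, -21, 64, -205, 2048/3, …
ICs: h(0) = 0, h′(0) = -5, h′′(0) = 16.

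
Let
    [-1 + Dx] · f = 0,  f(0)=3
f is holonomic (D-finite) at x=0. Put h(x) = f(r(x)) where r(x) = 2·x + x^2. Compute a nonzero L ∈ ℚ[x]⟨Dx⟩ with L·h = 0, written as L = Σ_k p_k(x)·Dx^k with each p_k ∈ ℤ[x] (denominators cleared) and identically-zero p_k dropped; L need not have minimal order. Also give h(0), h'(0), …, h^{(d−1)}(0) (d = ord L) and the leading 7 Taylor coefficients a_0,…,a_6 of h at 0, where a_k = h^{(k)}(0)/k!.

f: a_k = 3, 3, 3/2, 1/2, 1/8, 1/40, 1/240, …
Change of var in L_f (x↦r) gives L₀.
L = (-2 - 2·x) + Dx  (order 1).
h: a_k = 3, 6, 9, 10, 19/2, 39/5, 173/30, …
ICs: h(0) = 3.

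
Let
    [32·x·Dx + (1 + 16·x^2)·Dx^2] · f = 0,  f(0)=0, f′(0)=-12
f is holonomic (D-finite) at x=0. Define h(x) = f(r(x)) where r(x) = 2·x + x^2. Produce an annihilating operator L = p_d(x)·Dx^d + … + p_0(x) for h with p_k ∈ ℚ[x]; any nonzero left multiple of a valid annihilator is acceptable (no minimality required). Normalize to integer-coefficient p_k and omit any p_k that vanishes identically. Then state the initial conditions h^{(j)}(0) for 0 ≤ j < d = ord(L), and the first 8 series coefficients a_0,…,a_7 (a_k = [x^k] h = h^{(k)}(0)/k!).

f: a_k = 0, -12, 0, 64, 0, -3072/5, 0, 49152/7, …
h₀=f(r): pull back L_f along r ⇒ L₀.
L = (-1 + 128·x + 256·x^2 + 192·x^3 + 48·x^4)·Dx + (1 + x + 64·x^2 + 128·x^3 + 80·x^4 + 16·x^5)·Dx^2  (order 2).
h: a_k = 0, -24, -12, 512, 768, -96384/5, -49088, 5947392/7, …
ICs: h(0) = 0, h′(0) = -24.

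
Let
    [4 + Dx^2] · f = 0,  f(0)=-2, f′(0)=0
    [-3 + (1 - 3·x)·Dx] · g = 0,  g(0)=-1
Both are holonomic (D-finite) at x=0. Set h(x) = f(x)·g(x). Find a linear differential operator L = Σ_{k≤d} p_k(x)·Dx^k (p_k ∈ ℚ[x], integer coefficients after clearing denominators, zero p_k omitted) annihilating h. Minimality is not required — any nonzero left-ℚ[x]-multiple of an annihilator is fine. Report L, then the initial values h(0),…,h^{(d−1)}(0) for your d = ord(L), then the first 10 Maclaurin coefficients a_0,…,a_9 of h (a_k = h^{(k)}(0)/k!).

f: a_k = -2, 0, 4, 0, -4/3, 0, 8/45, 0, -4/315, 0, …
g: a_k = -1, -3, -9, -27, -81, -243, -729, -2187, -6561, -19683, …
h₀=f·g: eliminate ⇒ L₀, order ≤ 2·1.
L = (-4 + 12·x) + 6·Dx + (-1 + 3·x)·Dx^2  (order 2).
h: a_k = 2, 6, 14, 42, 382/3, 382, 51562/45, 51562/15, 649682/63, 649682/21, …
ICs: h(0) = 2, h′(0) = 6.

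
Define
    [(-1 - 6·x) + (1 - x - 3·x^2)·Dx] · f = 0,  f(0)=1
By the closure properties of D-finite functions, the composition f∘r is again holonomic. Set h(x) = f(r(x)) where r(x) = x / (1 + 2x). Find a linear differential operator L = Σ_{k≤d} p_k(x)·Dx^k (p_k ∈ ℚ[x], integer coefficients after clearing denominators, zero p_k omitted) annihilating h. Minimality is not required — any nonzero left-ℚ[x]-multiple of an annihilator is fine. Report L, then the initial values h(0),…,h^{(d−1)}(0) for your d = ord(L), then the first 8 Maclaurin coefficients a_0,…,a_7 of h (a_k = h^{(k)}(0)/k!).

L = (1 + 8·x) + (-1 - 5·x - 5·x^2 + 2·x^3)·Dx  (order 1).
h: a_k = 1, 1, 2, -5, 17, -56, 185, -611, …
ICs: h(0) = 1.

f: a_k = 1, 1, 4, 7, 19, 40, 97, 217, …
f∘r: x↦r, Dx↦Dx/r' in L_f ⇒ L₀.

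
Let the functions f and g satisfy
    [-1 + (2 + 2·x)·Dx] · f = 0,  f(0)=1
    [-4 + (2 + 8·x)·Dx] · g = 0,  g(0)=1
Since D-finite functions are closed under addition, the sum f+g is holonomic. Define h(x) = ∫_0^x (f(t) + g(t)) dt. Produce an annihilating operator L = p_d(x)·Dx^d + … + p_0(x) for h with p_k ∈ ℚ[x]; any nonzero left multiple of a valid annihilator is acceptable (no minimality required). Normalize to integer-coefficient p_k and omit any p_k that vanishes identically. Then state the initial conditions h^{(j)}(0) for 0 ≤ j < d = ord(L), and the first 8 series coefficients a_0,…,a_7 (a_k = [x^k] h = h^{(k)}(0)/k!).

f: a_k = 1, 1/2, -1/8, 1/16, -5/128, 7/256, -21/1024, 33/2048, …
g: a_k = 1, 2, -2, 4, -10, 28, -84, 264, …
L₀ := lclm(L_f,L_g); ord L₀ ≤ 1+1.
Integrate: L := L₀·Dx.
L = -2·Dx + (5 + 8·x)·Dx^2 + (2 + 10·x + 8·x^2)·Dx^3  (order 3).
h: a_k = 0, 2, 5/4, -17/24, 65/64, -257/128, 7175/1536, -12291/1024, …
ICs: h(0) = 0, h′(0) = 2, h′′(0) = 5/2.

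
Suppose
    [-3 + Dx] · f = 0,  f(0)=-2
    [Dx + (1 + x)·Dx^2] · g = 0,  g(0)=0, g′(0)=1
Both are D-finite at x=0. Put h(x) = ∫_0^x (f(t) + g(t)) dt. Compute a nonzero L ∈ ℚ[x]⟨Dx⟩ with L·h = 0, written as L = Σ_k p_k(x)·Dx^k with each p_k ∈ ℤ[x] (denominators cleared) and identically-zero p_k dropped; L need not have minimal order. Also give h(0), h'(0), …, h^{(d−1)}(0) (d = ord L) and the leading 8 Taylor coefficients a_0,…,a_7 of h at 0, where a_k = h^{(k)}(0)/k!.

f: a_k = -2, -6, -9, -9, -27/4, -81/20, -81/40, -243/280, …
g: a_k = 0, 1, -1/2, 1/3, -1/4, 1/5, -1/6, 1/7, …
f+g: L₀ = lclm(L_f,L_g), ord ≤ 1+2.
Integrate: L := L₀·Dx.
L = (-15 - 9·x)·Dx^2 + (-7 - 18·x - 9·x^2)·Dx^3 + (4 + 7·x + 3·x^2)·Dx^4  (order 4).
h: a_k = 0, -2, -5/2, -19/6, -13/6, -7/5, -77/120, -263/840, …
ICs: h(0) = 0, h′(0) = -2, h′′(0) = -5, h′′′(0) = -19.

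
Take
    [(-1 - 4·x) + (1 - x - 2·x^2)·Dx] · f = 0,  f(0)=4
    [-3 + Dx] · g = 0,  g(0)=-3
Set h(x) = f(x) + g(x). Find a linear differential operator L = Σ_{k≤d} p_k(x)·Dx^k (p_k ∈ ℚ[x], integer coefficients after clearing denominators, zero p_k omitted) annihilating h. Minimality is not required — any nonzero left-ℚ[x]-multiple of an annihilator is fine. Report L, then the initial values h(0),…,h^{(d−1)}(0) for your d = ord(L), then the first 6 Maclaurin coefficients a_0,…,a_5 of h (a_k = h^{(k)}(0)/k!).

f: a_k = 4, 4, 12, 20, 44, 84, …
g: a_k = -3, -9, -27/2, -27/2, -81/8, -243/40, …
L₀ := lclm(L_f,L_g); ord L₀ ≤ 1+1.
L = (-9 - 9·x - 126·x^2 - 72·x^3) + (-3 + 30·x + 51·x^2 - 36·x^3 - 36·x^4)·Dx + (2 - 9·x - 3·x^2 + 20·x^3 + 12·x^4)·Dx^2  (order 2).
h: a_k = 1, -5, -3/2, 13/2, 271/8, 3117/40, …
ICs: h(0) = 1, h′(0) = -5.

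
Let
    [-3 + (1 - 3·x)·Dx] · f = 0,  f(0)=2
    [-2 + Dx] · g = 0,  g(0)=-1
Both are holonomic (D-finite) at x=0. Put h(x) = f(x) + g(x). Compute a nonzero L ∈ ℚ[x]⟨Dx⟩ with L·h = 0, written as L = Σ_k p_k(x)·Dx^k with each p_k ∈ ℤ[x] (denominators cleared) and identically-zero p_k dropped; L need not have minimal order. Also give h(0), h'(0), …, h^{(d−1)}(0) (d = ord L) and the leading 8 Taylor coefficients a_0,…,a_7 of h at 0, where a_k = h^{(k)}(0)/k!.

f: a_k = 2, 6, 18, 54, 162, 486, 1458, 4374, …
g: a_k = -1, -2, -2, -4/3, -2/3, -4/15, -4/45, -8/315, …
h₀=f+g: left-lcm gives L₀, ord ≤ 2.
L = (-24 - 36·x) + (14 + 24·x - 36·x^2)·Dx + (-1 - 3·x + 18·x^2)·Dx^2  (order 2).
h: a_k = 1, 4, 16, 158/3, 484/3, 7286/15, 65606/45, 1377802/315, …
ICs: h(0) = 1, h′(0) = 4.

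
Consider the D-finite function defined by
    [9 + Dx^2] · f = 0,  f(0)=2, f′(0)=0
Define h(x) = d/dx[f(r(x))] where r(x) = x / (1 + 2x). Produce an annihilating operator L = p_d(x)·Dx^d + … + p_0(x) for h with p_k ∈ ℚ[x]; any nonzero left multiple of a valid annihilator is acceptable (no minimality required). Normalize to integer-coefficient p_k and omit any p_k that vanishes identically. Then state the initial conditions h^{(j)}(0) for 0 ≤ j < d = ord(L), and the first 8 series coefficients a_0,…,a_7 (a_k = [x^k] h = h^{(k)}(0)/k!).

L = (33 + 96·x + 96·x^2) + (12 + 72·x + 144·x^2 + 96·x^3)·Dx + (1 + 8·x + 24·x^2 + 32·x^3 + 16·x^4)·Dx^2  (order 2).
h: a_k = 0, -18, 108, -405, 1170, -54243/20, 47061/10, -188955/56, …
ICs: h(0) = 0, h′(0) = -18.

f: a_k = 2, 0, -9, 0, 27/4, 0, -81/40, 0, …
f∘r: x↦r, Dx↦Dx/r' in L_f ⇒ L₀.
h₀' ⇒ L via d/dx closure of L₀.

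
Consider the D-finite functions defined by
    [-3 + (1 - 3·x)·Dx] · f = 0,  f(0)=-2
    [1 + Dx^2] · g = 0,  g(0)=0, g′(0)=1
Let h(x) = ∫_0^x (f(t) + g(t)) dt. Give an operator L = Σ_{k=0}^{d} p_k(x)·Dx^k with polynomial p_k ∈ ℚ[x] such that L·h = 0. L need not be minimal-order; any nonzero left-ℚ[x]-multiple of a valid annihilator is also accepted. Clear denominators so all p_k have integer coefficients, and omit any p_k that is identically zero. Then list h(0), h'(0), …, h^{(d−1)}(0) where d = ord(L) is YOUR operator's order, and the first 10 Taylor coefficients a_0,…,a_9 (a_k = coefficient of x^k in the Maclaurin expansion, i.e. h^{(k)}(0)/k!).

L = (165 - 18·x + 27·x^2)·Dx + (-19 + 63·x - 27·x^2 + 27·x^3)·Dx^2 + (165 - 18·x + 27·x^2)·Dx^3 + (-19 + 63·x - 27·x^2 + 27·x^3)·Dx^4  (order 4).
h: a_k = 0, -2, -5/2, -6, -325/24, -162/5, -58319/720, -1458/7, -22044961/40320, -1458, …
ICs: h(0) = 0, h′(0) = -2, h′′(0) = -5, h′′′(0) = -36.

f: a_k = -2, -6, -18, -54, -162, -486, -1458, -4374, -13122, -39366, …
g: a_k = 0, 1, 0, -1/6, 0, 1/120, 0, -1/5040, 0, 1/362880, …
Weyl lclm of L_f,L_g ⇒ L₀ (ord ≤ 3).
h=∫h₀ ⇒ L = L₀·Dx.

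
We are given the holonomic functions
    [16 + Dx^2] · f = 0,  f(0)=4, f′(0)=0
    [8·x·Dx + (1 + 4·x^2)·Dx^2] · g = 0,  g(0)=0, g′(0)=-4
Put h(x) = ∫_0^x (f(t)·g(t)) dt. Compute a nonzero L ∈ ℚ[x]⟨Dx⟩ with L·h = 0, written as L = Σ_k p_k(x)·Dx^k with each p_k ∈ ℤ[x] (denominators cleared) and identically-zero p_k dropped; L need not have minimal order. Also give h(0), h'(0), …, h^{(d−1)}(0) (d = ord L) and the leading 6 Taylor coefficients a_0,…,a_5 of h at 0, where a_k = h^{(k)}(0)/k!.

f: a_k = 4, 0, -32, 0, 128/3, 0, …
g: a_k = 0, -4, 0, 16/3, 0, -64/5, …
Product ⇒ symmetric product L₀, ord ≤ 4.
∫: right-multiply L₀ by Dx.
L = (2560 + 29696·x^2 + 118784·x^4 + 262144·x^6 + 262144·x^8)·Dx + (1536·x + 14336·x^3 + 49152·x^5 + 65536·x^7)·Dx^2 + (240 + 3008·x^2 + 13824·x^4 + 32768·x^6 + 32768·x^8)·Dx^3 + (96·x + 896·x^3 + 3072·x^5 + 4096·x^7)·Dx^4 + (5 + 72·x^2 + 400·x^4 + 1024·x^6 + 1024·x^8)·Dx^5  (order 5).
h: a_k = 0, 0, -8, 0, 112/3, 0, …
ICs: h(0) = 0, h′(0) = 0, h′′(0) = -16, h′′′(0) = 0, h′′′′(0) = 896.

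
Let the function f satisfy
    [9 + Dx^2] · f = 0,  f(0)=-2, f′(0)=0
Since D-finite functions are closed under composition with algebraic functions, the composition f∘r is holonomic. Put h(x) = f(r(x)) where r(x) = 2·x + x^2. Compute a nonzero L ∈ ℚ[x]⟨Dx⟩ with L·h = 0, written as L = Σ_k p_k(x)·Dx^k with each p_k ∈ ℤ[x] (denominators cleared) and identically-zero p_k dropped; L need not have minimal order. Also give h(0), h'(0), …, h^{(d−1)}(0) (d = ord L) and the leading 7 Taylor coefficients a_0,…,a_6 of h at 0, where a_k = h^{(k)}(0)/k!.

L = (36 + 108·x + 108·x^2 + 36·x^3) - Dx + (1 + x)·Dx^2  (order 2).
h: a_k = -2, 0, 36, 36, -99, -216, -162/5, …
ICs: h(0) = -2, h′(0) = 0.

f: a_k = -2, 0, 9, 0, -27/4, 0, 81/40, …
Substitute x→r, Dx→(1/r')Dx; clear ⇒ L₀.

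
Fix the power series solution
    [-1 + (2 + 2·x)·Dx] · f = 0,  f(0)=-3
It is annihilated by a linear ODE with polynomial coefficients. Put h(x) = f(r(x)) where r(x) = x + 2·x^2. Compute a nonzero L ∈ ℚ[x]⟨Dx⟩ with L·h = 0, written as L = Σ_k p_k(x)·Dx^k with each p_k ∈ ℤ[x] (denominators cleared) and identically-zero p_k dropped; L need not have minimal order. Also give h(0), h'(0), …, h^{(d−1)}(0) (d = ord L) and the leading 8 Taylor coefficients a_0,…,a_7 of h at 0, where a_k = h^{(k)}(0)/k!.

f: a_k = -3, -3/2, 3/8, -3/16, 15/128, -21/256, 63/1024, -99/2048, …
f∘r: x↦r, Dx↦Dx/r' in L_f ⇒ L₀.
L = (-1 - 4·x) + (2 + 2·x + 4·x^2)·Dx  (order 1).
h: a_k = -3, -3/2, -21/8, 21/16, 63/128, -357/256, 567/1024, 2373/2048, …
ICs: h(0) = -3.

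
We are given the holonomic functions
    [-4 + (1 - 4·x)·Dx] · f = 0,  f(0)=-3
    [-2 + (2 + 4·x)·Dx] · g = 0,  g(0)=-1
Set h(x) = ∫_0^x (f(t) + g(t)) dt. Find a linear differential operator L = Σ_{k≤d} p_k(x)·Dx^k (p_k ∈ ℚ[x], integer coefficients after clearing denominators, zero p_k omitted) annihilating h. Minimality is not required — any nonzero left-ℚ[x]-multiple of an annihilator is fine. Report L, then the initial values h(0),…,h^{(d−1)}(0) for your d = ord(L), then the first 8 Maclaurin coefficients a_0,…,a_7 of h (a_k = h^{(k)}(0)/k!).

f: a_k = -3, -12, -48, -192, -768, -3072, -12288, -49152, …
g: a_k = -1, -1, 1/2, -1/2, 5/8, -7/8, 21/16, -33/16, …
Weyl lclm of L_f,L_g ⇒ L₀ (ord ≤ 2).
Integrate: L := L₀·Dx.
L = (-12 - 16·x)·Dx + (11 + 40·x + 48·x^2)·Dx^2 + (-1 - 2·x + 16·x^2 + 32·x^3)·Dx^3  (order 3).
h: a_k = 0, -4, -13/2, -95/6, -385/8, -6139/40, -24583/48, -196587/112, …
ICs: h(0) = 0, h′(0) = -4, h′′(0) = -13.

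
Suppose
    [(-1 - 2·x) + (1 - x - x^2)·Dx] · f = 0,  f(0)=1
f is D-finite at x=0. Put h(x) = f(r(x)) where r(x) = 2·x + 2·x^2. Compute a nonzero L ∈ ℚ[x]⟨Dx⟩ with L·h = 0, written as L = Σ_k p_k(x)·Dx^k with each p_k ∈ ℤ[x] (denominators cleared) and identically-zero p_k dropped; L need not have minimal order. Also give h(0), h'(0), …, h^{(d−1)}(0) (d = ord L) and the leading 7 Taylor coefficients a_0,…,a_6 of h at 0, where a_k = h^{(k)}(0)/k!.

L = (2 + 12·x + 24·x^2 + 16·x^3) + (-1 + 2·x + 6·x^2 + 8·x^3 + 4·x^4)·Dx  (order 1).
h: a_k = 1, 2, 10, 40, 160, 648, 2616, …
ICs: h(0) = 1.

f: a_k = 1, 1, 2, 3, 5, 8, 13, …
L₀ from L_f via x↦r, Dx↦r'^{-1}Dx.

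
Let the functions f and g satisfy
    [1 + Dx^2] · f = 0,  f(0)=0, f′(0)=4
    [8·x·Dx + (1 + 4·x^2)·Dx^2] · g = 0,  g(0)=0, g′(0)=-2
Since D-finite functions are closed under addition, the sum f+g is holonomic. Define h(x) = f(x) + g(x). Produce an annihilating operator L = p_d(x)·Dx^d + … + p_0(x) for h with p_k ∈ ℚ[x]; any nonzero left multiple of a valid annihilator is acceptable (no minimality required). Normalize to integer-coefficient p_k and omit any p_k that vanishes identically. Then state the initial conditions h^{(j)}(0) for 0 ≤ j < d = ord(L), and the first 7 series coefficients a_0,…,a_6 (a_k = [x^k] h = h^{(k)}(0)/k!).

L = (-376·x + 1600·x^3 + 128·x^5)·Dx + (-7 + 76·x^2 + 432·x^4 + 64·x^6)·Dx^2 + (-376·x + 1600·x^3 + 128·x^5)·Dx^3 + (-7 + 76·x^2 + 432·x^4 + 64·x^6)·Dx^4  (order 4).
h: a_k = 0, 2, 0, 2, 0, -191/30, 0, …
ICs: h(0) = 0, h′(0) = 2, h′′(0) = 0, h′′′(0) = 12.

f: a_k = 0, 4, 0, -2/3, 0, 1/30, 0, …
g: a_k = 0, -2, 0, 8/3, 0, -32/5, 0, …
Sum ⇒ L₀ = lclm(L_f,L_g) in ℚ(x)⟨Dx⟩.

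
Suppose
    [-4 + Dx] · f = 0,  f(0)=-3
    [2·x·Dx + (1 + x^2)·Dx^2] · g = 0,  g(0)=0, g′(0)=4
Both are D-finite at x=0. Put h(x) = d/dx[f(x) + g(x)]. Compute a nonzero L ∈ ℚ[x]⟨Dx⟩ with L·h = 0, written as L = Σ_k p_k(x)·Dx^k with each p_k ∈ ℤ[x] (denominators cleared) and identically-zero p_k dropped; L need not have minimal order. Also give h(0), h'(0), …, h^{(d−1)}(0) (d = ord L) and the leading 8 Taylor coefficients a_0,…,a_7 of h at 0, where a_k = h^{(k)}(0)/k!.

f: a_k = -3, -12, -24, -32, -32, -128/5, -256/15, -1024/105, …
g: a_k = 0, 4, 0, -4/3, 0, 4/5, 0, -4/7, …
h₀=f+g: left-lcm gives L₀, ord ≤ 3.
h₀' ⇒ L via d/dx closure of L₀.
L = (4 - 16·x - 12·x^2 - 16·x^3) + (-9 - 13·x^2 - 8·x^4)·Dx + (2 + x + 4·x^2 + x^3 + 2·x^4)·Dx^2  (order 2).
h: a_k = -8, -48, -100, -128, -124, -512/5, -1084/15, -4096/105, …
ICs: h(0) = -8, h′(0) = -48.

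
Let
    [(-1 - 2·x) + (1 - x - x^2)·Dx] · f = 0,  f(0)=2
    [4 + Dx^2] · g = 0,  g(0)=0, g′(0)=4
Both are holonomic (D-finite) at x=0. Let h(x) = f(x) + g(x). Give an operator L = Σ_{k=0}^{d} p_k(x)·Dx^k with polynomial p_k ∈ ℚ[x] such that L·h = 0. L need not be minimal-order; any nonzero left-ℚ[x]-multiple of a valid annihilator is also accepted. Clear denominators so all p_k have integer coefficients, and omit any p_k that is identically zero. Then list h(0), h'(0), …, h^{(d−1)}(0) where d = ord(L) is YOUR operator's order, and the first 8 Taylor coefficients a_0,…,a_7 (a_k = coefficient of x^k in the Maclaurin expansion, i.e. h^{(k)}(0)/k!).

f: a_k = 2, 2, 4, 6, 10, 16, 26, 42, …
g: a_k = 0, 4, 0, -8/3, 0, 8/15, 0, -16/315, …
h₀=f+g: left-lcm gives L₀, ord ≤ 3.
L = (44 + 96·x + 32·x^2 + 48·x^3 + 40·x^4 + 16·x^5) + (-16 + 20·x + 8·x^2 - 16·x^3 + 12·x^4 + 24·x^5 + 8·x^6)·Dx + (11 + 24·x + 8·x^2 + 12·x^3 + 10·x^4 + 4·x^5)·Dx^2 + (-4 + 5·x + 2·x^2 - 4·x^3 + 3·x^4 + 6·x^5 + 2·x^6)·Dx^3  (order 3).
h: a_k = 2, 6, 4, 10/3, 10, 248/15, 26, 13214/315, …
ICs: h(0) = 2, h′(0) = 6, h′′(0) = 8.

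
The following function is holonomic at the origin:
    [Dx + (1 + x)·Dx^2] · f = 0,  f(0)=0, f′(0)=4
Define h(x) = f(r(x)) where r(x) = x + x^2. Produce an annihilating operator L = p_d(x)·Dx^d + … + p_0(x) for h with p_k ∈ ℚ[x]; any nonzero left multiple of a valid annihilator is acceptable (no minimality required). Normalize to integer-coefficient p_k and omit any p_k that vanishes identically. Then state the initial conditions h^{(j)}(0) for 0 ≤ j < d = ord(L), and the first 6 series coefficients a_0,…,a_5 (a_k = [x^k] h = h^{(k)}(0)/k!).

f: a_k = 0, 4, -2, 4/3, -1, 4/5, …
L₀ from L_f via x↦r, Dx↦r'^{-1}Dx.
L = (-1 + 2·x + 2·x^2)·Dx + (1 + 3·x + 3·x^2 + 2·x^3)·Dx^2  (order 2).
h: a_k = 0, 4, 2, -8/3, 1, 4/5, …
ICs: h(0) = 0, h′(0) = 4.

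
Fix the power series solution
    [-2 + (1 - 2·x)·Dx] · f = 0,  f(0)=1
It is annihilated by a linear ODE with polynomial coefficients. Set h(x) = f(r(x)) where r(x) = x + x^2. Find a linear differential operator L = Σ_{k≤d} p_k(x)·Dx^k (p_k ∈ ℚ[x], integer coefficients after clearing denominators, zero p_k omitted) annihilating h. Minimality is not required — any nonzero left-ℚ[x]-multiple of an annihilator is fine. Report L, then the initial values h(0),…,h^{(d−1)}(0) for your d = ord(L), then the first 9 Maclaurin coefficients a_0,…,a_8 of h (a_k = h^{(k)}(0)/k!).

f: a_k = 1, 2, 4, 8, 16, 32, 64, 128, 256, …
h₀=f(r): pull back L_f along r ⇒ L₀.
L = (2 + 4·x) + (-1 + 2·x + 2·x^2)·Dx  (order 1).
h: a_k = 1, 2, 6, 16, 44, 120, 328, 896, 2448, …
ICs: h(0) = 1.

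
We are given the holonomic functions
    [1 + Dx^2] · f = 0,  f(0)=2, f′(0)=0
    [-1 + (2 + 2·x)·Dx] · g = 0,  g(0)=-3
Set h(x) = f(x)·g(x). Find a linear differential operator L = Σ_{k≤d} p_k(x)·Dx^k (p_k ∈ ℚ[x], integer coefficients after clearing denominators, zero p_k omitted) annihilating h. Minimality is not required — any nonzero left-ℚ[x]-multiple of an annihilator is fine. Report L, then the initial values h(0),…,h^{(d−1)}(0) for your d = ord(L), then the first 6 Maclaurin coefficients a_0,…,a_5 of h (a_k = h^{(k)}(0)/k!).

f: a_k = 2, 0, -1, 0, 1/12, 0, …
g: a_k = -3, -3/2, 3/8, -3/16, 15/128, -21/256, …
Sym-product of L_f,L_g gives L₀ (≤ ord 2).
L = (7 + 8·x + 4·x^2) + (-4 - 4·x)·Dx + (4 + 8·x + 4·x^2)·Dx^2  (order 2).
h: a_k = -6, -3, 15/4, 9/8, -25/64, -13/128, …
ICs: h(0) = -6, h′(0) = -3.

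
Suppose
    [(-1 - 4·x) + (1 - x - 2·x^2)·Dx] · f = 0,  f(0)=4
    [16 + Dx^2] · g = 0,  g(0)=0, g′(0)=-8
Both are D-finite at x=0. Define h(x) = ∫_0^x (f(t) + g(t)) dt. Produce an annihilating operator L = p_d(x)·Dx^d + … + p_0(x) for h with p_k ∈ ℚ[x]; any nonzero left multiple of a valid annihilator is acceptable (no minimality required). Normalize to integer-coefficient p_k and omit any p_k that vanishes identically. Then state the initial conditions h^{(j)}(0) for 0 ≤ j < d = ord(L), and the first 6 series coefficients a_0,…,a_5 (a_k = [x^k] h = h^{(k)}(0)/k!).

L = (368 + 1408·x - 256·x^2 + 512·x^3 + 2560·x^4 + 2048·x^5)·Dx + (-176 + 336·x + 384·x^2 - 1024·x^3 - 384·x^4 + 1536·x^5 + 1024·x^6)·Dx^2 + (23 + 88·x - 16·x^2 + 32·x^3 + 160·x^4 + 128·x^5)·Dx^3 + (-11 + 21·x + 24·x^2 - 64·x^3 - 24·x^4 + 96·x^5 + 64·x^6)·Dx^4  (order 4).
h: a_k = 0, 4, -2, 4, 31/3, 44/5, …
ICs: h(0) = 0, h′(0) = 4, h′′(0) = -4, h′′′(0) = 24.

f: a_k = 4, 4, 12, 20, 44, 84, …
g: a_k = 0, -8, 0, 64/3, 0, -256/15, …
Sum ⇒ L₀ = lclm(L_f,L_g) in ℚ(x)⟨Dx⟩.
h=∫₀ˣh₀: take L = L₀·Dx.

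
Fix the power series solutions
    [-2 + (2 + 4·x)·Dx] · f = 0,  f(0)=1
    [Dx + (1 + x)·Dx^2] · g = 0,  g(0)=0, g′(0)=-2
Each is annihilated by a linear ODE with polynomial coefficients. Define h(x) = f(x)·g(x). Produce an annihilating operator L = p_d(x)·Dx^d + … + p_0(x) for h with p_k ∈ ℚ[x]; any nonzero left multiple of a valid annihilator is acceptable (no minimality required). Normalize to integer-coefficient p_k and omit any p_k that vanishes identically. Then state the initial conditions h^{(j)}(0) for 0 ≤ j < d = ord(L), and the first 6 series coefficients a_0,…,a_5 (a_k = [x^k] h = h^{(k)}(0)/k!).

L = (2 + x) + (-1 - 2·x)·Dx + (1 + 5·x + 8·x^2 + 4·x^3)·Dx^2  (order 2).
h: a_k = 0, -2, -1, 4/3, -5/3, 131/60, …
ICs: h(0) = 0, h′(0) = -2.

f: a_k = 1, 1, -1/2, 1/2, -5/8, 7/8, …
g: a_k = 0, -2, 1, -2/3, 1/2, -2/5, …
Sym-product of L_f,L_g gives L₀ (≤ ord 2).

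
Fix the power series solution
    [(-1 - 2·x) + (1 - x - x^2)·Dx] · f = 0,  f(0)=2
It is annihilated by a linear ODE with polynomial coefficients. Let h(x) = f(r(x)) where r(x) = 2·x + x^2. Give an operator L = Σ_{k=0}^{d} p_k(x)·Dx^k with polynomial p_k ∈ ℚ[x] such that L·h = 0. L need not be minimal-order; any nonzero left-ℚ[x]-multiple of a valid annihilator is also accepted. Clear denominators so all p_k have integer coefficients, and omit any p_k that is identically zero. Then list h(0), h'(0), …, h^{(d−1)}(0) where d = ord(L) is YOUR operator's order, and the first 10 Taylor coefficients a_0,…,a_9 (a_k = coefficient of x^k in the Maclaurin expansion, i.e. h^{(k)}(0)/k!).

f: a_k = 2, 2, 4, 6, 10, 16, 26, 42, 68, 110, …
h₀=f(r): pull back L_f along r ⇒ L₀.
L = (2 + 10·x + 12·x^2 + 4·x^3) + (-1 + 2·x + 5·x^2 + 4·x^3 + x^4)·Dx  (order 1).
h: a_k = 2, 4, 18, 64, 236, 868, 3190, 11728, 43114, 158496, …
ICs: h(0) = 2.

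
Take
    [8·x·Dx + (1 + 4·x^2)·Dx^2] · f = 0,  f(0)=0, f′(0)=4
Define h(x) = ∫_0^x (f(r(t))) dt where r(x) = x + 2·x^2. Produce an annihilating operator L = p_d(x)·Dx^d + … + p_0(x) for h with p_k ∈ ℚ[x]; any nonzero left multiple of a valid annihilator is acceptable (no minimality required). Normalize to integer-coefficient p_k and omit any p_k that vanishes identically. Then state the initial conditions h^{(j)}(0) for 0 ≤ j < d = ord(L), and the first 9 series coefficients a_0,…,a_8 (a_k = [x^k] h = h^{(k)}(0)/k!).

L = (-4 + 8·x + 64·x^2 + 192·x^3 + 192·x^4)·Dx^2 + (1 + 4·x + 4·x^2 + 32·x^3 + 80·x^4 + 64·x^5)·Dx^3  (order 3).
h: a_k = 0, 0, 2, 8/3, -4/3, -32/5, -128/15, 256/21, 416/7, …
ICs: h(0) = 0, h′(0) = 0, h′′(0) = 4.

f: a_k = 0, 4, 0, -16/3, 0, 64/5, 0, -256/7, 0, …
Change of var in L_f (x↦r) gives L₀.
h=∫h₀ ⇒ L = L₀·Dx.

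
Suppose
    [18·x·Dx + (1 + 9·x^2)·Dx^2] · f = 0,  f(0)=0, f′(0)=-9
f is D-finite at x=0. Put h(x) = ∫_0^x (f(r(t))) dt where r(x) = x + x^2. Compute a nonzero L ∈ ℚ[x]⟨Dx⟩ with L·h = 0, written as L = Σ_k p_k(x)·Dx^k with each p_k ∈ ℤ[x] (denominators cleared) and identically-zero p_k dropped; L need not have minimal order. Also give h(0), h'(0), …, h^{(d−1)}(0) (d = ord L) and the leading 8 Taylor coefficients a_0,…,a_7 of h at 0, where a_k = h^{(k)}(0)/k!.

f: a_k = 0, -9, 0, 27, 0, -729/5, 0, 6561/7, …
L₀ from L_f via x↦r, Dx↦r'^{-1}Dx.
h=∫h₀ ⇒ L = L₀·Dx.
L = (-2 + 18·x + 72·x^2 + 108·x^3 + 54·x^4)·Dx^2 + (1 + 2·x + 9·x^2 + 36·x^3 + 45·x^4 + 18·x^5)·Dx^3  (order 3).
h: a_k = 0, 0, -9/2, -3, 27/4, 81/5, -54/5, -702/7, …
ICs: h(0) = 0, h′(0) = 0, h′′(0) = -9.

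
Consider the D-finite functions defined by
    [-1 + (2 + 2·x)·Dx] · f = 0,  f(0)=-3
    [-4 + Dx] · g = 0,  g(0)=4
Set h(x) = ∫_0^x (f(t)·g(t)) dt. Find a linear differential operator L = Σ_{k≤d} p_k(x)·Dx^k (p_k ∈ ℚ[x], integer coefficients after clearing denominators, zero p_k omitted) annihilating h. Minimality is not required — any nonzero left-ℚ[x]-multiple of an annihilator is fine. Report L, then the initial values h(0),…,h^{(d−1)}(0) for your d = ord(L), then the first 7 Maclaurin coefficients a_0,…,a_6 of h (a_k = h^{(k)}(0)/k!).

L = (-9 - 8·x)·Dx + (2 + 2·x)·Dx^2  (order 2).
h: a_k = 0, -12, -27, -79/2, -683/16, -5841/160, -49553/1920, …
ICs: h(0) = 0, h′(0) = -12.

f: a_k = -3, -3/2, 3/8, -3/16, 15/128, -21/256, 63/1024, …
g: a_k = 4, 16, 32, 128/3, 128/3, 512/15, 1024/45, …
h₀=f·g: eliminate ⇒ L₀, order ≤ 1·1.
Integrate: L := L₀·Dx.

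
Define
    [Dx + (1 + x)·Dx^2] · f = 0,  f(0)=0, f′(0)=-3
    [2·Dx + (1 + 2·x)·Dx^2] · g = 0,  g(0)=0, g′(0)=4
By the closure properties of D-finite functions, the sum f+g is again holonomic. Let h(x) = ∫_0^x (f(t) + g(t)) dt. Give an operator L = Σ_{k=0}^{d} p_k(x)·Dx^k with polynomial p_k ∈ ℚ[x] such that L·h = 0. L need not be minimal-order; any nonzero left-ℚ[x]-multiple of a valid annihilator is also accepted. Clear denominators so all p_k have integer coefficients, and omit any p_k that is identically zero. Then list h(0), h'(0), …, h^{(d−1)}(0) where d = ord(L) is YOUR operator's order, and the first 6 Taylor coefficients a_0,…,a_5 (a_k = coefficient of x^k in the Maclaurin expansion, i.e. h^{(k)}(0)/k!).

f: a_k = 0, -3, 3/2, -1, 3/4, -3/5, …
g: a_k = 0, 4, -4, 16/3, -8, 64/5, …
f+g: L₀ = lclm(L_f,L_g), ord ≤ 2+2.
∫: right-multiply L₀ by Dx.
L = 4·Dx^2 + (6 + 8·x)·Dx^3 + (1 + 3·x + 2·x^2)·Dx^4  (order 4).
h: a_k = 0, 0, 1/2, -5/6, 13/12, -29/20, …
ICs: h(0) = 0, h′(0) = 0, h′′(0) = 1, h′′′(0) = -5.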